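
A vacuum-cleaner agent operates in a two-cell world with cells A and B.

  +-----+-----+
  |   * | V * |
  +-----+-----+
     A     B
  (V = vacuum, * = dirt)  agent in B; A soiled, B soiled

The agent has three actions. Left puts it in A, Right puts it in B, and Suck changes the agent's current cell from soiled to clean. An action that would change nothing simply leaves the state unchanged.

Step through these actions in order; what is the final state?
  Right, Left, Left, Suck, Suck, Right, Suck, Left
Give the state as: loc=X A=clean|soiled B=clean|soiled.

loc=A A=clean B=clean

1. Right → loc=B A=soiled B=soiled
2. Left → loc=A A=soiled B=soiled
3. Left → loc=A A=soiled B=soiled
4. Suck → loc=A A=clean B=soiled
5. Suck → loc=A A=clean B=soiled
6. Right → loc=B A=clean B=soiled
7. Suck → loc=B A=clean B=clean
8. Left → loc=A A=clean B=clean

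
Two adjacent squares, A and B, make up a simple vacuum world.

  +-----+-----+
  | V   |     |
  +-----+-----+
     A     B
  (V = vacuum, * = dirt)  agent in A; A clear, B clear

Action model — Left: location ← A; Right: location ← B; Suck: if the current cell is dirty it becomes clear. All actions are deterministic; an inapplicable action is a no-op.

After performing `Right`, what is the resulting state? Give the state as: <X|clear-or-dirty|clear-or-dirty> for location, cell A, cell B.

<B|clear|clear>

start: <A|clear|clear>
1. Right → <B|clear|clear>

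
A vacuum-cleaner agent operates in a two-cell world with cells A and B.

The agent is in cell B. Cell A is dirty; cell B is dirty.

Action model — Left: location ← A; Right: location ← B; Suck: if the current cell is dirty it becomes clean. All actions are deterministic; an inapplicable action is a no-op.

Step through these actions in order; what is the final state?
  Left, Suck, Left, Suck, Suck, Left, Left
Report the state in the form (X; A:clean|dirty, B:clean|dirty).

(A; A:clean, B:dirty)

t=1 Left ⇒ (A; A:dirty, B:dirty)
t=2 Suck ⇒ (A; A:clean, B:dirty)
t=3 Left ⇒ (A; A:clean, B:dirty)
t=4 Suck ⇒ (A; A:clean, B:dirty)
t=5 Suck ⇒ (A; A:clean, B:dirty)
t=6 Left ⇒ (A; A:clean, B:dirty)
t=7 Left ⇒ (A; A:clean, B:dirty)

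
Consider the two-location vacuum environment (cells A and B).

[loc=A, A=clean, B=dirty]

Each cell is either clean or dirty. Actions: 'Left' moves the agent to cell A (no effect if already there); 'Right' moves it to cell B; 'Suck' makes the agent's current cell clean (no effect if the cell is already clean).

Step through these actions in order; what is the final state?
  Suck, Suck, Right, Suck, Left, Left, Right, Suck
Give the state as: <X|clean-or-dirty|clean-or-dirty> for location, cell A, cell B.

Suck (#1): <A|clean|dirty>
Suck (#2): <A|clean|dirty>
Right (#3): <B|clean|dirty>
Suck (#4): <B|clean|clean>
Left (#5): <A|clean|clean>
Left (#6): <A|clean|clean>
Right (#7): <B|clean|clean>
Suck (#8): <B|clean|clean>

<B|clean|clean>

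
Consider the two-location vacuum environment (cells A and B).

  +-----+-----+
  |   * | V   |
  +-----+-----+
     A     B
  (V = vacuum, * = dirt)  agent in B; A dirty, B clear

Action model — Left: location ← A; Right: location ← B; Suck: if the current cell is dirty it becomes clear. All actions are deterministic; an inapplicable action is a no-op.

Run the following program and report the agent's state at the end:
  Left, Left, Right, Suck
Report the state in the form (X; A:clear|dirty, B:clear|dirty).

1) do Left; now (A; A:dirty, B:clear)
2) do Left; now (A; A:dirty, B:clear)
3) do Right; now (B; A:dirty, B:clear)
4) do Suck; now (B; A:dirty, B:clear)

(B; A:dirty, B:clear)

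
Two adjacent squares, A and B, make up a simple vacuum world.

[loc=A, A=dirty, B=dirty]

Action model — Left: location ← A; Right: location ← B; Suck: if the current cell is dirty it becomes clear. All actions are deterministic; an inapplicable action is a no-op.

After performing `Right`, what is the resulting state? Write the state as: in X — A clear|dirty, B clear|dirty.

start: in A — A dirty, B dirty
1) do Right; now in B — A dirty, B dirty

in B — A dirty, B dirty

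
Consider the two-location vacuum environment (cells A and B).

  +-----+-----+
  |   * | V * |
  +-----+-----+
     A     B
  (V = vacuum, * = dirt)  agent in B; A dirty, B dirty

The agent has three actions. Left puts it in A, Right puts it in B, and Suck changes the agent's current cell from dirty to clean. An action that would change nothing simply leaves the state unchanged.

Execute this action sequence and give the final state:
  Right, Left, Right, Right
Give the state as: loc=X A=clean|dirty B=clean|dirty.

1) do Right; now loc=B A=dirty B=dirty
2) do Left; now loc=A A=dirty B=dirty
3) do Right; now loc=B A=dirty B=dirty
4) do Right; now loc=B A=dirty B=dirty

loc=B A=dirty B=dirty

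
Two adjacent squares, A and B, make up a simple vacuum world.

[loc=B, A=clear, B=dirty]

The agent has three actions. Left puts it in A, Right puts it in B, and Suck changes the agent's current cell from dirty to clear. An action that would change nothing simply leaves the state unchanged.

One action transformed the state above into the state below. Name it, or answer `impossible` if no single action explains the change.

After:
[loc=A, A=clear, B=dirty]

try  Left: (A; A:clear, B:dirty)  ← match
try Right: (B; A:clear, B:dirty)
try  Suck: (B; A:clear, B:clear)

Left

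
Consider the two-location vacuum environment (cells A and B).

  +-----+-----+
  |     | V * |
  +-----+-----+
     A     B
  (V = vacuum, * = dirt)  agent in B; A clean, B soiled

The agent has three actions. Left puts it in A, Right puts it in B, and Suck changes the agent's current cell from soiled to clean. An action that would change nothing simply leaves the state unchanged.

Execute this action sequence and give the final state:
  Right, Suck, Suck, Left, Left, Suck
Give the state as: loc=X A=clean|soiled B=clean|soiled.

loc=A A=clean B=clean

[1] after Right: loc=B A=clean B=soiled
[2] after Suck: loc=B A=clean B=clean
[3] after Suck: loc=B A=clean B=clean
[4] after Left: loc=A A=clean B=clean
[5] after Left: loc=A A=clean B=clean
[6] after Suck: loc=A A=clean B=clean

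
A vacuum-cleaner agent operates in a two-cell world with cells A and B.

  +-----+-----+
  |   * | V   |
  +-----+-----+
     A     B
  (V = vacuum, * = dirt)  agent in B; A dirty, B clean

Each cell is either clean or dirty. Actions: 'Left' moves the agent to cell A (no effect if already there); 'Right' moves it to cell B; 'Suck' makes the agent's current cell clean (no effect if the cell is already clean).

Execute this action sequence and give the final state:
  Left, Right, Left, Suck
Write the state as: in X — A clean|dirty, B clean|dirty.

in A — A clean, B clean

1. Left → in A — A dirty, B clean
2. Right → in B — A dirty, B clean
3. Left → in A — A dirty, B clean
4. Suck → in A — A clean, B clean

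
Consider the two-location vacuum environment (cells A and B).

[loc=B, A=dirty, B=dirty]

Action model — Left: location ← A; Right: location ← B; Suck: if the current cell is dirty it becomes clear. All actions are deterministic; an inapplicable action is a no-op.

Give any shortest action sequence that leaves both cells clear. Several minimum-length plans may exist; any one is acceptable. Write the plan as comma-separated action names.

Suck, Left, Suck

step 1/3 (Suck): loc=B A=dirty B=clear
step 2/3 (Left): loc=A A=dirty B=clear
step 3/3 (Suck): loc=A A=clear B=clear
min 3: Suck B + move + Suck A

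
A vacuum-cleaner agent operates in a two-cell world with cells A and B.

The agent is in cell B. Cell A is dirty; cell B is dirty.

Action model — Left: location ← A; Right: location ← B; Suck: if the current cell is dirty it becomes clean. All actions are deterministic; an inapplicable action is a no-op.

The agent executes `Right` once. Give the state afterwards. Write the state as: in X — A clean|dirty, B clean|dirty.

start: in B — A dirty, B dirty
Right (#1): in B — A dirty, B dirty

in B — A dirty, B dirty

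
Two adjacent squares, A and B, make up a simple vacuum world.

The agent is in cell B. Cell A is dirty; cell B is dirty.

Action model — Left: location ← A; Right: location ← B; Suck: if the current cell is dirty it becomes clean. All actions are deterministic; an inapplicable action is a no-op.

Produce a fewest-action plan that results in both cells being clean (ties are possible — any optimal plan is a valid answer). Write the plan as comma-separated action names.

Suck, Left, Suck

t=1 Suck ⇒ loc=B A=dirty B=clean
t=2 Left ⇒ loc=A A=dirty B=clean
t=3 Suck ⇒ loc=A A=clean B=clean
min 3: Suck B + move + Suck A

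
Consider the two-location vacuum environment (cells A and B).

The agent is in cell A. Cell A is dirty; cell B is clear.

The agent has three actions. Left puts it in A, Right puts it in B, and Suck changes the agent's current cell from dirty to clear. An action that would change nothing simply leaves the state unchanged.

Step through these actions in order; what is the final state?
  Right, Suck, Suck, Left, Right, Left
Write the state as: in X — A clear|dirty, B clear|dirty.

step 1/6 (Right): in B — A dirty, B clear
step 2/6 (Suck): in B — A dirty, B clear
step 3/6 (Suck): in B — A dirty, B clear
step 4/6 (Left): in A — A dirty, B clear
step 5/6 (Right): in B — A dirty, B clear
step 6/6 (Left): in A — A dirty, B clear

in A — A dirty, B clear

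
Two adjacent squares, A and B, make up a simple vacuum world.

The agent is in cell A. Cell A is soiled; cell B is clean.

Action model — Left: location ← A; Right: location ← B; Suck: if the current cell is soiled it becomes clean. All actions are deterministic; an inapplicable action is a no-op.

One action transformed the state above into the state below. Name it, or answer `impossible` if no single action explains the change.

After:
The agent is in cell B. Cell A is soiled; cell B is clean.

try  Left: <A|soiled|clean>
try Right: <B|soiled|clean>  ← match
try  Suck: <A|clean|clean>

Right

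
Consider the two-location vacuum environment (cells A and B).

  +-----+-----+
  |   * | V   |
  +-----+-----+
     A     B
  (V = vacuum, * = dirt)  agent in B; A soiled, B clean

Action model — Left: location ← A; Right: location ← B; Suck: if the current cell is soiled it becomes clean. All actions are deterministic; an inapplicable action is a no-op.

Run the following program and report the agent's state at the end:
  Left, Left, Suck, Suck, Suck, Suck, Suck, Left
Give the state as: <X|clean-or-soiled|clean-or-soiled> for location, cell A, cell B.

<A|clean|clean>

step 1/8 (Left): <A|soiled|clean>
step 2/8 (Left): <A|soiled|clean>
step 3/8 (Suck): <A|clean|clean>
step 4/8 (Suck): <A|clean|clean>
step 5/8 (Suck): <A|clean|clean>
step 6/8 (Suck): <A|clean|clean>
step 7/8 (Suck): <A|clean|clean>
step 8/8 (Left): <A|clean|clean>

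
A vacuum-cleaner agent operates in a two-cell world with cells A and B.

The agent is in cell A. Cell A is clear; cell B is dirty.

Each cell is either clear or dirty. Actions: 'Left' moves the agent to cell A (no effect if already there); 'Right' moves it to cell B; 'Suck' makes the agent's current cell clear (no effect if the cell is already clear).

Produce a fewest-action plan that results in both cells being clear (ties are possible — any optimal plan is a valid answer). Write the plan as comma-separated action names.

step 1/2 (Right): <B|clear|dirty>
step 2/2 (Suck): <B|clear|clear>
min 2: go B then Suck

Right, Suck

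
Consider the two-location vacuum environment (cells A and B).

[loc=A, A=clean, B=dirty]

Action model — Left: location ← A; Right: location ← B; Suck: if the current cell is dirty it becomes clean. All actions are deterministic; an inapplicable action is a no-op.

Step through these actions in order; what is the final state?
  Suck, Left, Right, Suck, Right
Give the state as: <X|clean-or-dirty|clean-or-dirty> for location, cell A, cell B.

<B|clean|clean>

1) do Suck; now <A|clean|dirty>
2) do Left; now <A|clean|dirty>
3) do Right; now <B|clean|dirty>
4) do Suck; now <B|clean|clean>
5) do Right; now <B|clean|clean>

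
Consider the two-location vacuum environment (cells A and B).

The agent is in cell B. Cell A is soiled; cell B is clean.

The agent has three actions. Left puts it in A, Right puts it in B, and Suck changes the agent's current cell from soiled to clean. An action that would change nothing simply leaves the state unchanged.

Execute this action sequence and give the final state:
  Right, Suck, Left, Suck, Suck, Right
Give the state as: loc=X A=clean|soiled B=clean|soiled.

Right (#1): loc=B A=soiled B=clean
Suck (#2): loc=B A=soiled B=clean
Left (#3): loc=A A=soiled B=clean
Suck (#4): loc=A A=clean B=clean
Suck (#5): loc=A A=clean B=clean
Right (#6): loc=B A=clean B=clean

loc=B A=clean B=clean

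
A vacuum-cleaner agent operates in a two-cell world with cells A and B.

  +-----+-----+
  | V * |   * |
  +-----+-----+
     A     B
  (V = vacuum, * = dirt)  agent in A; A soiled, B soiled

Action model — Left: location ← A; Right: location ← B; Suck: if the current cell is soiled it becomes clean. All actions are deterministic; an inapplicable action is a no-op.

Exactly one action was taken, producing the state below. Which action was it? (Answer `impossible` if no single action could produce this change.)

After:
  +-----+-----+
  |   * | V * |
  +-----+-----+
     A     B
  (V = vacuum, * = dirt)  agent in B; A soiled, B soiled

Right

try  Left: in A — A soiled, B soiled
try Right: in B — A soiled, B soiled  ← match
try  Suck: in A — A clean, B soiled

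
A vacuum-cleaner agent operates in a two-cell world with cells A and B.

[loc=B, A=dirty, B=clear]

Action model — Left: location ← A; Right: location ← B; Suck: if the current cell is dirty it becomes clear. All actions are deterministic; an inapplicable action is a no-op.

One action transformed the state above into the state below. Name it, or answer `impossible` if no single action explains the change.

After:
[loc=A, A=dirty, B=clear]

Left

try  Left: (A; A:dirty, B:clear)  ← match
try Right: (B; A:dirty, B:clear)
try  Suck: (B; A:dirty, B:clear)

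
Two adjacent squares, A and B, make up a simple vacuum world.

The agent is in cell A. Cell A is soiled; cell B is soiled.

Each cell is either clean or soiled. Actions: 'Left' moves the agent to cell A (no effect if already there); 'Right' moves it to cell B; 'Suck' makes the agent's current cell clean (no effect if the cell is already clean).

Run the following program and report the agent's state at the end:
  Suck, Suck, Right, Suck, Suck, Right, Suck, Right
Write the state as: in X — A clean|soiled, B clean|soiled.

1) do Suck; now in A — A clean, B soiled
2) do Suck; now in A — A clean, B soiled
3) do Right; now in B — A clean, B soiled
4) do Suck; now in B — A clean, B clean
5) do Suck; now in B — A clean, B clean
6) do Right; now in B — A clean, B clean
7) do Suck; now in B — A clean, B clean
8) do Right; now in B — A clean, B clean

in B — A clean, B clean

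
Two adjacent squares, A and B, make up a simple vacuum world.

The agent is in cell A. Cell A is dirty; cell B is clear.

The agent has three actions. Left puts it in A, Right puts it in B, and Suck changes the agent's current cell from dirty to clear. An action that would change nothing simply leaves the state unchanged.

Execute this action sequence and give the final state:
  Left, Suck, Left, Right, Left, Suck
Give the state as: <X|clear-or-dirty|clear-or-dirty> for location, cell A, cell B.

t=1 Left ⇒ <A|dirty|clear>
t=2 Suck ⇒ <A|clear|clear>
t=3 Left ⇒ <A|clear|clear>
t=4 Right ⇒ <B|clear|clear>
t=5 Left ⇒ <A|clear|clear>
t=6 Suck ⇒ <A|clear|clear>

<A|clear|clear>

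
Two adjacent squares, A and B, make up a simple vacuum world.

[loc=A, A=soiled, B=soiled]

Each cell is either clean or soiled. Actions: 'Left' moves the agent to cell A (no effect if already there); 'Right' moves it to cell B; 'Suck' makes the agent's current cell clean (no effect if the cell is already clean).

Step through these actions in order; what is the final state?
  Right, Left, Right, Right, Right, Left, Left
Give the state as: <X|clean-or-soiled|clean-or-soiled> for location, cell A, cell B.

Right (#1): <B|soiled|soiled>
Left (#2): <A|soiled|soiled>
Right (#3): <B|soiled|soiled>
Right (#4): <B|soiled|soiled>
Right (#5): <B|soiled|soiled>
Left (#6): <A|soiled|soiled>
Left (#7): <A|soiled|soiled>

<A|soiled|soiled>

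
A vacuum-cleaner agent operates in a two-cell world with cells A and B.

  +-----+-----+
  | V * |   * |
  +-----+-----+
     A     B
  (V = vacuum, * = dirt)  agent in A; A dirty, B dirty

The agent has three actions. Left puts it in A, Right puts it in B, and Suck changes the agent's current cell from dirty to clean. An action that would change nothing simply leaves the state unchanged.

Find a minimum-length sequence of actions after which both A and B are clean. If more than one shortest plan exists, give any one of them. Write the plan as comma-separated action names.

Suck, Right, Suck

step 1/3 (Suck): loc=A A=clean B=dirty
step 2/3 (Right): loc=B A=clean B=dirty
step 3/3 (Suck): loc=B A=clean B=clean
min 3: Suck A + move + Suck B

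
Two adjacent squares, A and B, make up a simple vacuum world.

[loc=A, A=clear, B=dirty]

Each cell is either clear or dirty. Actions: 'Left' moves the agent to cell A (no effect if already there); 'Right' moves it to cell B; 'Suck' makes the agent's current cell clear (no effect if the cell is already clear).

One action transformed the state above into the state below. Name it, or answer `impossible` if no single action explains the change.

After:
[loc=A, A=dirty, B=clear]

impossible

try  Left: in A — A clear, B dirty
try Right: in B — A clear, B dirty
try  Suck: in A — A clear, B dirty
no single action produces the after-state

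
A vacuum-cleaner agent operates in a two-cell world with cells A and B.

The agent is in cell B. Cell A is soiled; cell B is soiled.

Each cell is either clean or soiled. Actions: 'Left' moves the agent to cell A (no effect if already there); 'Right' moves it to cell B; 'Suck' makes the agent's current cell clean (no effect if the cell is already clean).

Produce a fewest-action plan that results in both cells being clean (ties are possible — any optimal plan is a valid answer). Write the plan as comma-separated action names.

Suck, Left, Suck

1) do Suck; now (B; A:soiled, B:clean)
2) do Left; now (A; A:soiled, B:clean)
3) do Suck; now (A; A:clean, B:clean)
min 3: Suck B + move + Suck A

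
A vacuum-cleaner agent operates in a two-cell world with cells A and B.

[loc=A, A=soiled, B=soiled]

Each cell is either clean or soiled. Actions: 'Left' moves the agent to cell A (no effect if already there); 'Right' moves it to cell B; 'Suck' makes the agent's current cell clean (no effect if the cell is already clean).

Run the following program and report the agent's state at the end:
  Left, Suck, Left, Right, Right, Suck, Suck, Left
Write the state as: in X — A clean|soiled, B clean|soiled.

in A — A clean, B clean

[1] after Left: in A — A soiled, B soiled
[2] after Suck: in A — A clean, B soiled
[3] after Left: in A — A clean, B soiled
[4] after Right: in B — A clean, B soiled
[5] after Right: in B — A clean, B soiled
[6] after Suck: in B — A clean, B clean
[7] after Suck: in B — A clean, B clean
[8] after Left: in A — A clean, B clean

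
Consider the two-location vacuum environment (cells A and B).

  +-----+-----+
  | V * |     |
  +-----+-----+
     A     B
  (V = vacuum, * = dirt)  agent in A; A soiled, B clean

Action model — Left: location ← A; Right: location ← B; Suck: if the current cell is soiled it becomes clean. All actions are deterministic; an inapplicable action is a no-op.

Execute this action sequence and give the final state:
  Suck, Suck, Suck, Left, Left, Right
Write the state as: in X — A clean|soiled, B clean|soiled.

in B — A clean, B clean

t=1 Suck ⇒ in A — A clean, B clean
t=2 Suck ⇒ in A — A clean, B clean
t=3 Suck ⇒ in A — A clean, B clean
t=4 Left ⇒ in A — A clean, B clean
t=5 Left ⇒ in A — A clean, B clean
t=6 Right ⇒ in B — A clean, B clean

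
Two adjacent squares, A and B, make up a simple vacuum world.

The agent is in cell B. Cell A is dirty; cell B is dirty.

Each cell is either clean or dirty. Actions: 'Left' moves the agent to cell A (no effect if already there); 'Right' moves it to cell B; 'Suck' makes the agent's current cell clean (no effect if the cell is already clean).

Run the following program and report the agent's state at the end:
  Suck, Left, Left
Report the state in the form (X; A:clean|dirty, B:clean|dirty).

1) do Suck; now (B; A:dirty, B:clean)
2) do Left; now (A; A:dirty, B:clean)
3) do Left; now (A; A:dirty, B:clean)

(A; A:dirty, B:clean)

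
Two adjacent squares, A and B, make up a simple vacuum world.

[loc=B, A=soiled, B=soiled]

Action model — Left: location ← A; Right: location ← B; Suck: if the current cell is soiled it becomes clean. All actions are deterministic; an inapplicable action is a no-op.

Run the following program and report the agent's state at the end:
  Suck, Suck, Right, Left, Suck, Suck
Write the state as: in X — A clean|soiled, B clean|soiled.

in A — A clean, B clean

step 1/6 (Suck): in B — A soiled, B clean
step 2/6 (Suck): in B — A soiled, B clean
step 3/6 (Right): in B — A soiled, B clean
step 4/6 (Left): in A — A soiled, B clean
step 5/6 (Suck): in A — A clean, B clean
step 6/6 (Suck): in A — A clean, B clean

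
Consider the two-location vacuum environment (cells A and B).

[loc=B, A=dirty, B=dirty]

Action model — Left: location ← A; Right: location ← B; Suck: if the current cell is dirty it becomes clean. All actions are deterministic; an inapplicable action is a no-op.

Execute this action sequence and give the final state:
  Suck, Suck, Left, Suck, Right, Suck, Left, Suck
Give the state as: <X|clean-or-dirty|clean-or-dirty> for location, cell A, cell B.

<A|clean|clean>

Suck (#1): <B|dirty|clean>
Suck (#2): <B|dirty|clean>
Left (#3): <A|dirty|clean>
Suck (#4): <A|clean|clean>
Right (#5): <B|clean|clean>
Suck (#6): <B|clean|clean>
Left (#7): <A|clean|clean>
Suck (#8): <A|clean|clean>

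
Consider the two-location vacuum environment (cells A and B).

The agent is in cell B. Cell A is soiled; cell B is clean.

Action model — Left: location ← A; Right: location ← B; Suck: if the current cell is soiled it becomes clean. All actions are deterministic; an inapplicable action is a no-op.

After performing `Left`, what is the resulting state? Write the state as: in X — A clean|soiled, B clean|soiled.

start: in B — A soiled, B clean
t=1 Left ⇒ in A — A soiled, B clean

in A — A soiled, B clean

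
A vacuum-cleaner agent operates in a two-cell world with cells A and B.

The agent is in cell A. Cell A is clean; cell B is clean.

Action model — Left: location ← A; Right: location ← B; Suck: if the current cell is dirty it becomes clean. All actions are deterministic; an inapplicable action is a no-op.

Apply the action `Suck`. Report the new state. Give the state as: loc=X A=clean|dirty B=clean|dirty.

start: loc=A A=clean B=clean
t=1 Suck ⇒ loc=A A=clean B=clean

loc=A A=clean B=clean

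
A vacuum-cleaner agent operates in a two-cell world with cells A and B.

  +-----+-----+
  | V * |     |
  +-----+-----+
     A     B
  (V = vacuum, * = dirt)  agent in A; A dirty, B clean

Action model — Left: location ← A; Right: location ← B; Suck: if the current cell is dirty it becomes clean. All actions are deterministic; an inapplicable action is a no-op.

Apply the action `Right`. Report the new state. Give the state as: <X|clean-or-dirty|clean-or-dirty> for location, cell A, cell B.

start: <A|dirty|clean>
1) do Right; now <B|dirty|clean>

<B|dirty|clean>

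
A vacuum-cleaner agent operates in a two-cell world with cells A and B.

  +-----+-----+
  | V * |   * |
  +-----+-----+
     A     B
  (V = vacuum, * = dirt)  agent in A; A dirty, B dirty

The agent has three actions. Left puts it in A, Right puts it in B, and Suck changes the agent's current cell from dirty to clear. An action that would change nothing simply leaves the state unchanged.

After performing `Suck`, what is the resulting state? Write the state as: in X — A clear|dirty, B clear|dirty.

start: in A — A dirty, B dirty
Suck (#1): in A — A clear, B dirty

in A — A clear, B dirty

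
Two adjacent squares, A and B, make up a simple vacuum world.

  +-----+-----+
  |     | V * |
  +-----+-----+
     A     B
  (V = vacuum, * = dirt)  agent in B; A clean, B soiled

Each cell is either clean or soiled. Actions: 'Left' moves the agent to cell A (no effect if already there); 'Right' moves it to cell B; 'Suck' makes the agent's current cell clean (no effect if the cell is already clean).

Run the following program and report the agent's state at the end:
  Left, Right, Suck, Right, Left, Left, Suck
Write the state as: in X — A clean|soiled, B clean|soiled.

1) do Left; now in A — A clean, B soiled
2) do Right; now in B — A clean, B soiled
3) do Suck; now in B — A clean, B clean
4) do Right; now in B — A clean, B clean
5) do Left; now in A — A clean, B clean
6) do Left; now in A — A clean, B clean
7) do Suck; now in A — A clean, B clean

in A — A clean, B clean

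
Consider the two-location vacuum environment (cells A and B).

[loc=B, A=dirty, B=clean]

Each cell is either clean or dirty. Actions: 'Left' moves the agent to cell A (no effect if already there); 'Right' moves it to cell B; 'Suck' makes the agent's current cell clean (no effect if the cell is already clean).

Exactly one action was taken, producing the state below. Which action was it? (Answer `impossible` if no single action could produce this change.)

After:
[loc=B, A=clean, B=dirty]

impossible

try  Left: loc=A A=dirty B=clean
try Right: loc=B A=dirty B=clean
try  Suck: loc=B A=dirty B=clean
no single action produces the after-state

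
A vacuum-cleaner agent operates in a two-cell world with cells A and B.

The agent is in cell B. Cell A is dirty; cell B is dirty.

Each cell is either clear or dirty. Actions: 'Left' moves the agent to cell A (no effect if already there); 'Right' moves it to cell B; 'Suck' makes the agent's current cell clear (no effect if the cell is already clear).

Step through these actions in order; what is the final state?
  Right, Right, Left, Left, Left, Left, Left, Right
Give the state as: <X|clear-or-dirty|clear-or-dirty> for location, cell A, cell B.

Right (#1): <B|dirty|dirty>
Right (#2): <B|dirty|dirty>
Left (#3): <A|dirty|dirty>
Left (#4): <A|dirty|dirty>
Left (#5): <A|dirty|dirty>
Left (#6): <A|dirty|dirty>
Left (#7): <A|dirty|dirty>
Right (#8): <B|dirty|dirty>

<B|dirty|dirty>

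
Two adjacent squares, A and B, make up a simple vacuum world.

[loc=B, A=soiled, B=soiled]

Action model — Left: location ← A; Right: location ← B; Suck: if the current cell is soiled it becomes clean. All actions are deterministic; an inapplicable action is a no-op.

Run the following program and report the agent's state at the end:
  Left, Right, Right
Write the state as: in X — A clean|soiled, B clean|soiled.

in B — A soiled, B soiled

t=1 Left ⇒ in A — A soiled, B soiled
t=2 Right ⇒ in B — A soiled, B soiled
t=3 Right ⇒ in B — A soiled, B soiled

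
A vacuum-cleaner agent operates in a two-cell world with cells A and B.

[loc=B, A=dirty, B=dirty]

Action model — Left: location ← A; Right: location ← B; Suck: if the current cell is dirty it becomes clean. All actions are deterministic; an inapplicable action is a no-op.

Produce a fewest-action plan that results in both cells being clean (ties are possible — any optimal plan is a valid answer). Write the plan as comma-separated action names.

step 1/3 (Suck): loc=B A=dirty B=clean
step 2/3 (Left): loc=A A=dirty B=clean
step 3/3 (Suck): loc=A A=clean B=clean
min 3: Suck B + move + Suck A

Suck, Left, Suck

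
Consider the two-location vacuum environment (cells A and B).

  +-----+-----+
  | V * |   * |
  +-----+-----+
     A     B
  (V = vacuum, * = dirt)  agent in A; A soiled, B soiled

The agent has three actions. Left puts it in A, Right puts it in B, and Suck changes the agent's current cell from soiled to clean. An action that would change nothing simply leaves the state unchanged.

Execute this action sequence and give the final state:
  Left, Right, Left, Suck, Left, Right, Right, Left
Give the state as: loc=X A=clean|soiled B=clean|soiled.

[1] after Left: loc=A A=soiled B=soiled
[2] after Right: loc=B A=soiled B=soiled
[3] after Left: loc=A A=soiled B=soiled
[4] after Suck: loc=A A=clean B=soiled
[5] after Left: loc=A A=clean B=soiled
[6] after Right: loc=B A=clean B=soiled
[7] after Right: loc=B A=clean B=soiled
[8] after Left: loc=A A=clean B=soiled

loc=A A=clean B=soiled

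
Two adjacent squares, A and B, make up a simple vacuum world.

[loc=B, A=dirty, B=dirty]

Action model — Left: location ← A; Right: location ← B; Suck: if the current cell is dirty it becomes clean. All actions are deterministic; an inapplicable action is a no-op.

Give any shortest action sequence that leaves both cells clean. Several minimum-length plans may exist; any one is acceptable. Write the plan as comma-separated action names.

1) do Suck; now (B; A:dirty, B:clean)
2) do Left; now (A; A:dirty, B:clean)
3) do Suck; now (A; A:clean, B:clean)
min 3: Suck B + move + Suck A

Suck, Left, Suck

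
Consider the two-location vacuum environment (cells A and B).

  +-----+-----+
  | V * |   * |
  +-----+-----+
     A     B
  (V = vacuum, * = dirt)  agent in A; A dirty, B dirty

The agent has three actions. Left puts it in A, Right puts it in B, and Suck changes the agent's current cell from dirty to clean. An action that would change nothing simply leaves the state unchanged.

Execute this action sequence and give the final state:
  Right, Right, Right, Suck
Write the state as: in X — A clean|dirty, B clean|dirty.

1) do Right; now in B — A dirty, B dirty
2) do Right; now in B — A dirty, B dirty
3) do Right; now in B — A dirty, B dirty
4) do Suck; now in B — A dirty, B clean

in B — A dirty, B clean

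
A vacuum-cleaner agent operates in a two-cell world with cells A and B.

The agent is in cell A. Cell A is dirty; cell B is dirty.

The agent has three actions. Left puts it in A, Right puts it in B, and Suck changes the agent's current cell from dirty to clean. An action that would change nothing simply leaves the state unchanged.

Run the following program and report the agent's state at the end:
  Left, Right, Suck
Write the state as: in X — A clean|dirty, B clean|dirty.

in B — A dirty, B clean

t=1 Left ⇒ in A — A dirty, B dirty
t=2 Right ⇒ in B — A dirty, B dirty
t=3 Suck ⇒ in B — A dirty, B clean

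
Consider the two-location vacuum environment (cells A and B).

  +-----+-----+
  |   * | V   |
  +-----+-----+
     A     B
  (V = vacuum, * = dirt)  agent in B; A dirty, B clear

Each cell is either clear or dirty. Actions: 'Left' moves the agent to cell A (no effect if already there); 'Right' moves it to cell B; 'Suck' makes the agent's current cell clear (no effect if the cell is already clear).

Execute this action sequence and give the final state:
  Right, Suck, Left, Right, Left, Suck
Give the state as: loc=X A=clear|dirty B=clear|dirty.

loc=A A=clear B=clear

1. Right → loc=B A=dirty B=clear
2. Suck → loc=B A=dirty B=clear
3. Left → loc=A A=dirty B=clear
4. Right → loc=B A=dirty B=clear
5. Left → loc=A A=dirty B=clear
6. Suck → loc=A A=clear B=clear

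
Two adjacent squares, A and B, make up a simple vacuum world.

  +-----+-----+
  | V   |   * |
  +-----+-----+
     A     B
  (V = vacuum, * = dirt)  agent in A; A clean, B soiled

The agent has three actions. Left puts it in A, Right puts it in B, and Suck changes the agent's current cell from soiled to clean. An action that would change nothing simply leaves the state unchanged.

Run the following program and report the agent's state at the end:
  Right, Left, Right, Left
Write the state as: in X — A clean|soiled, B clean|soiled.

Right (#1): in B — A clean, B soiled
Left (#2): in A — A clean, B soiled
Right (#3): in B — A clean, B soiled
Left (#4): in A — A clean, B soiled

in A — A clean, B soiled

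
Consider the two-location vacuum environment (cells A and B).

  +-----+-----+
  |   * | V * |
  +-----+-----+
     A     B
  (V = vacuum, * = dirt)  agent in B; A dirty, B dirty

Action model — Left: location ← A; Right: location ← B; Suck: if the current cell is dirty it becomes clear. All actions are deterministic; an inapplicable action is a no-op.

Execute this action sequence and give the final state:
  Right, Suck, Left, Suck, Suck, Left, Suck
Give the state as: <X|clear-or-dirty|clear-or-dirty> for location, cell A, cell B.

<A|clear|clear>

Right (#1): <B|dirty|dirty>
Suck (#2): <B|dirty|clear>
Left (#3): <A|dirty|clear>
Suck (#4): <A|clear|clear>
Suck (#5): <A|clear|clear>
Left (#6): <A|clear|clear>
Suck (#7): <A|clear|clear>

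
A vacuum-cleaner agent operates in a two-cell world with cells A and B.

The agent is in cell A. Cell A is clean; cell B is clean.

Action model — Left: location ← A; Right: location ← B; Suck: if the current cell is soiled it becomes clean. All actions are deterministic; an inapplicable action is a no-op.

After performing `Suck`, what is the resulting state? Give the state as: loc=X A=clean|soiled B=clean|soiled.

start: loc=A A=clean B=clean
t=1 Suck ⇒ loc=A A=clean B=clean

loc=A A=clean B=clean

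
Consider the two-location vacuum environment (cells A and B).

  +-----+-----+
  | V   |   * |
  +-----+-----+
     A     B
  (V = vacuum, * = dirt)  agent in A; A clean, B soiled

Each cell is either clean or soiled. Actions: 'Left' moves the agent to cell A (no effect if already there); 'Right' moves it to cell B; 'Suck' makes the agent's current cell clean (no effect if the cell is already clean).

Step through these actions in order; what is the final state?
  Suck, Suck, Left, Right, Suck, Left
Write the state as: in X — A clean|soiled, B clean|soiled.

in A — A clean, B clean

t=1 Suck ⇒ in A — A clean, B soiled
t=2 Suck ⇒ in A — A clean, B soiled
t=3 Left ⇒ in A — A clean, B soiled
t=4 Right ⇒ in B — A clean, B soiled
t=5 Suck ⇒ in B — A clean, B clean
t=6 Left ⇒ in A — A clean, B clean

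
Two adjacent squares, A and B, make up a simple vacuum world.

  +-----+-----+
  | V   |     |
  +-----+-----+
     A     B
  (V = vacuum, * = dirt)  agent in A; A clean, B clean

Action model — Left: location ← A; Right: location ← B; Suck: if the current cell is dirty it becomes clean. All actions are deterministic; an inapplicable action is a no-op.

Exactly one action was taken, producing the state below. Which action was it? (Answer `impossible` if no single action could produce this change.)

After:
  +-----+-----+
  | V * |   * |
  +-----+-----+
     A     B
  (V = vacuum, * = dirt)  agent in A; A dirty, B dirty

impossible

try  Left: loc=A A=clean B=clean
try Right: loc=B A=clean B=clean
try  Suck: loc=A A=clean B=clean
no single action produces the after-state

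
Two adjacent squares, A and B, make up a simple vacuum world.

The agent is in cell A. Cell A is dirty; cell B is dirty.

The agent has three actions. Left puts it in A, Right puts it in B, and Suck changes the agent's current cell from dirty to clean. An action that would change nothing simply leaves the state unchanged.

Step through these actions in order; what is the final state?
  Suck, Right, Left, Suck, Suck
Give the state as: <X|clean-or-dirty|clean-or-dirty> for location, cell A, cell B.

Suck (#1): <A|clean|dirty>
Right (#2): <B|clean|dirty>
Left (#3): <A|clean|dirty>
Suck (#4): <A|clean|dirty>
Suck (#5): <A|clean|dirty>

<A|clean|dirty>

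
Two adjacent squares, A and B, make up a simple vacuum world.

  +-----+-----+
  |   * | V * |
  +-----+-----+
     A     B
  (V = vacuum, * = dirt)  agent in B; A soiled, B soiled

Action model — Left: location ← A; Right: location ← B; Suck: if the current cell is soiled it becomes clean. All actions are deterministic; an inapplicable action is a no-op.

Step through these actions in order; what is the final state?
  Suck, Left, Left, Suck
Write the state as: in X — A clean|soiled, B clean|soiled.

1) do Suck; now in B — A soiled, B clean
2) do Left; now in A — A soiled, B clean
3) do Left; now in A — A soiled, B clean
4) do Suck; now in A — A clean, B clean

in A — A clean, B clean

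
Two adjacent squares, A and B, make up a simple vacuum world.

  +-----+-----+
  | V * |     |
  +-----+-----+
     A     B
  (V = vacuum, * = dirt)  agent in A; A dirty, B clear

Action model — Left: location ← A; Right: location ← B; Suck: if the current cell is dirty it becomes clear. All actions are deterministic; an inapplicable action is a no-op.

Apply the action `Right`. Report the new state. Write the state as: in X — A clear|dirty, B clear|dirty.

in B — A dirty, B clear

start: in A — A dirty, B clear
step 1/1 (Right): in B — A dirty, B clear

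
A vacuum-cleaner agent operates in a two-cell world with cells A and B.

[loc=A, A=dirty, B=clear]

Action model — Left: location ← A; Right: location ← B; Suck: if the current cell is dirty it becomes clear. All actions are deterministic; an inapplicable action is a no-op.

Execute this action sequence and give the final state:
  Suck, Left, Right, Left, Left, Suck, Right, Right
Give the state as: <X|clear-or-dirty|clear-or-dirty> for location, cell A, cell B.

<B|clear|clear>

[1] after Suck: <A|clear|clear>
[2] after Left: <A|clear|clear>
[3] after Right: <B|clear|clear>
[4] after Left: <A|clear|clear>
[5] after Left: <A|clear|clear>
[6] after Suck: <A|clear|clear>
[7] after Right: <B|clear|clear>
[8] after Right: <B|clear|clear>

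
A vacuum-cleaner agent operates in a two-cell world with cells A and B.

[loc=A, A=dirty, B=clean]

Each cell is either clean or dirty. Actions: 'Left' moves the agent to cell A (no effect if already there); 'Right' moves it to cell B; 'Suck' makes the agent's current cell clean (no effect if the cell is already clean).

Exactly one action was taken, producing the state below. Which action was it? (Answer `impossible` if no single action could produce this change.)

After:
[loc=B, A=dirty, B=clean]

try  Left: in A — A dirty, B clean
try Right: in B — A dirty, B clean  ← match
try  Suck: in A — A clean, B clean

Right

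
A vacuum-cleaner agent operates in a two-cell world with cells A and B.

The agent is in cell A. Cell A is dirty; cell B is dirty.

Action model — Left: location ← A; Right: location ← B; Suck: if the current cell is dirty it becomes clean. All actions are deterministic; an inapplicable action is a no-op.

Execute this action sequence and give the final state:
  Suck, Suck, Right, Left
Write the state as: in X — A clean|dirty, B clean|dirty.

in A — A clean, B dirty

Suck (#1): in A — A clean, B dirty
Suck (#2): in A — A clean, B dirty
Right (#3): in B — A clean, B dirty
Left (#4): in A — A clean, B dirty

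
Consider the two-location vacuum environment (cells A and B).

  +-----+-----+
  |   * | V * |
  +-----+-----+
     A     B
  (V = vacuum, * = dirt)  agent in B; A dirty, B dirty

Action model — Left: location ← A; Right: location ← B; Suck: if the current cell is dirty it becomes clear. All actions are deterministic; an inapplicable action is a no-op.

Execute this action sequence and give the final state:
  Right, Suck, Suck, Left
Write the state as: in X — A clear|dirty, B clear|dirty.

step 1/4 (Right): in B — A dirty, B dirty
step 2/4 (Suck): in B — A dirty, B clear
step 3/4 (Suck): in B — A dirty, B clear
step 4/4 (Left): in A — A dirty, B clear

in A — A dirty, B clear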